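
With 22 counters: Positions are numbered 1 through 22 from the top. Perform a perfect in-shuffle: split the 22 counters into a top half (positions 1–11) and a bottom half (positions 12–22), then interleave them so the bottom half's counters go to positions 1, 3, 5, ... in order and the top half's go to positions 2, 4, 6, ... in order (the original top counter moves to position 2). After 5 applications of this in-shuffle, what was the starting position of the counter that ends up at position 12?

9

Work backwards from position 12, undoing one in-shuffle at a time:
12 ← 6 ← 3 ← 13 ← 18 ← 9
So the counter now at position 12 started at position 9.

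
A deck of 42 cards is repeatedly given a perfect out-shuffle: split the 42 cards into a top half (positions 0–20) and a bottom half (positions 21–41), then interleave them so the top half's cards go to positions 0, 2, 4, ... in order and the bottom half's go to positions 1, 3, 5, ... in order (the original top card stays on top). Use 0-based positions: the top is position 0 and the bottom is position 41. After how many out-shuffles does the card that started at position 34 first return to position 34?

20

Follow position 34 under repeated out-shuffles:
34 → 27 → 13 → 26 → 11 → 22 → 3 → 6 → 12 → 24 → 7 → 14 → 28 → 15 → 30 → 19 → 38 → 35 → 29 → 17 → 34
It first returns after 20 out-shuffles.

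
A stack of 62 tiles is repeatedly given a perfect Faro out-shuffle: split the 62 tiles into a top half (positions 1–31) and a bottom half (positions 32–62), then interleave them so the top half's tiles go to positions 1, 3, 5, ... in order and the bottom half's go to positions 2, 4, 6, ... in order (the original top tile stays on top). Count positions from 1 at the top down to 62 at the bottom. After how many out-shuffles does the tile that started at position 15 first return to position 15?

60

Follow position 15 under repeated out-shuffles:
15 → 29 → 57 → 52 → 42 → 22 → 43 → 24 → ... → 15 (length 60)
It first returns after 60 out-shuffles.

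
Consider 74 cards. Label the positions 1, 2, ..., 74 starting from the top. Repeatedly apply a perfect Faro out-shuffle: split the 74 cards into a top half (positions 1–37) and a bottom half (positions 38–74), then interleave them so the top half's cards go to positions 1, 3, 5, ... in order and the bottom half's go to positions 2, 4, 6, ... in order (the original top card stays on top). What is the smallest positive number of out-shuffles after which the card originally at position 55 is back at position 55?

Follow position 55 under repeated out-shuffles:
55 → 36 → 71 → 68 → 62 → 50 → 26 → 51 → 28 → 55
It first returns after 9 out-shuffles.

9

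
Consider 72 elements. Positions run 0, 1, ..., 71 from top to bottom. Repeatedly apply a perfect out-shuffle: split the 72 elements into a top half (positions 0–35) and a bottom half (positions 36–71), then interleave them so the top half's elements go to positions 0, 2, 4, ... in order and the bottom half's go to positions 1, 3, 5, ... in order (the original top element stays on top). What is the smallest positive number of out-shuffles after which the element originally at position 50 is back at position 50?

Follow position 50 under repeated out-shuffles:
50 → 29 → 58 → 45 → 19 → 38 → 5 → 10 → ... → 50 (length 35)
It first returns after 35 out-shuffles.

35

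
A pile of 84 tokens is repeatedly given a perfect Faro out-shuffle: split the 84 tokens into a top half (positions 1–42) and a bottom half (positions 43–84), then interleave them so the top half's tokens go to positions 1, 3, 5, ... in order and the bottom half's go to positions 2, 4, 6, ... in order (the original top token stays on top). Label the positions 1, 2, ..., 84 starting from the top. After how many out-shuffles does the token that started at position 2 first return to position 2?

Follow position 2 under repeated out-shuffles:
2 → 3 → 5 → 9 → 17 → 33 → 65 → 46 → ... → 2 (length 82)
It first returns after 82 out-shuffles.

82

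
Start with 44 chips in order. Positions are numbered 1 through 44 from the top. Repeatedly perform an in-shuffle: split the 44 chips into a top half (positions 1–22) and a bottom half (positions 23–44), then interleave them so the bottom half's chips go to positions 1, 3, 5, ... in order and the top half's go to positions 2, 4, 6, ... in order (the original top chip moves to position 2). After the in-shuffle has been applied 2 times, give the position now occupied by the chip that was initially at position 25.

10

Track the chip's position through each in-shuffle:
25 → 5 → 10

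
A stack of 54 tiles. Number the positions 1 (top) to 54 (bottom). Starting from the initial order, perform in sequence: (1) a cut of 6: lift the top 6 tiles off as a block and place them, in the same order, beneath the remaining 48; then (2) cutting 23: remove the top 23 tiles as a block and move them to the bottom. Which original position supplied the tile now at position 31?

Undo the operations in reverse order, starting from position 31:
  undo op 2 (cut 23): 31 ← 54
  undo op 1 (cut 6): 54 ← 6
So the tile at position 31 came from original position 6.

6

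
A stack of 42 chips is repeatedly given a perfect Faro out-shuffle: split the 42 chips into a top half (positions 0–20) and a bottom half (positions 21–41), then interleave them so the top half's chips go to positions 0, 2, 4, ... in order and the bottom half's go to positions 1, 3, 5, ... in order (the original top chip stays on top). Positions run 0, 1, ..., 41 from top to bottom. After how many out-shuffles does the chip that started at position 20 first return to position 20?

20

Follow position 20 under repeated out-shuffles:
20 → 40 → 39 → 37 → 33 → 25 → 9 → 18 → 36 → 31 → 21 → 1 → 2 → 4 → 8 → 16 → 32 → 23 → 5 → 10 → 20
It first returns after 20 out-shuffles.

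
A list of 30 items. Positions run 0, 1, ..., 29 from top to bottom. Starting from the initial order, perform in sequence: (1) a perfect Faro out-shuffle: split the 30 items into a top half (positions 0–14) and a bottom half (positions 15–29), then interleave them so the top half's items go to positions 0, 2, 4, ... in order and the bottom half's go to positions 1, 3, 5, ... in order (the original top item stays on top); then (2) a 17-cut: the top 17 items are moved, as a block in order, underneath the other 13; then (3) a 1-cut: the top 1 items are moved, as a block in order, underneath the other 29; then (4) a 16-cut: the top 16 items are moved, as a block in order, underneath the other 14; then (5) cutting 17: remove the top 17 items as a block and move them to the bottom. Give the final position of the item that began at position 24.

28

Track the item from position 24 forward through each operation:
  after op 1 (out-shuffle): 24 → 19
  after op 2 (cut 17): 19 → 2
  after op 3 (cut 1): 2 → 1
  after op 4 (cut 16): 1 → 15
  after op 5 (cut 17): 15 → 28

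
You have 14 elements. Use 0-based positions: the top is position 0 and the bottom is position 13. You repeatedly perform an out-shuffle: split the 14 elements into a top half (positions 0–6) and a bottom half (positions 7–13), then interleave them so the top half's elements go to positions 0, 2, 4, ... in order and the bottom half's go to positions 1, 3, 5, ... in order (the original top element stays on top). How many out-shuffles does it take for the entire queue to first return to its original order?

The out-shuffle permutes the 14 positions with cycle lengths [1, 1, 12].
Every element is home exactly when every cycle has completed a whole number of laps, i.e. after lcm(1, 12) = 12 out-shuffles.

12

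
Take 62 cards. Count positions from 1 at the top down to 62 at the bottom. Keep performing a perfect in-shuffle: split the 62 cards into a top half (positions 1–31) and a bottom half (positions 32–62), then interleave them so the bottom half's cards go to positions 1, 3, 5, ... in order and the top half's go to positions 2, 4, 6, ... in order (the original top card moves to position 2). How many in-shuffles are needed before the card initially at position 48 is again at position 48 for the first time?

6

Follow position 48 under repeated in-shuffles:
48 → 33 → 3 → 6 → 12 → 24 → 48
It first returns after 6 in-shuffles.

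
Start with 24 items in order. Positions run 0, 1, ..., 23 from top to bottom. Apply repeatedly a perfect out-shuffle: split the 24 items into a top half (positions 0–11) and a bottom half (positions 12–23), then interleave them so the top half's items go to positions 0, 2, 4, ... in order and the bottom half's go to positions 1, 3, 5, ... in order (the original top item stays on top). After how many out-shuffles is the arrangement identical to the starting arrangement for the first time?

11

The out-shuffle permutes the 24 positions with cycle lengths [1, 1, 11, 11].
Every item is home exactly when every cycle has completed a whole number of laps, i.e. after lcm(1, 11) = 11 out-shuffles.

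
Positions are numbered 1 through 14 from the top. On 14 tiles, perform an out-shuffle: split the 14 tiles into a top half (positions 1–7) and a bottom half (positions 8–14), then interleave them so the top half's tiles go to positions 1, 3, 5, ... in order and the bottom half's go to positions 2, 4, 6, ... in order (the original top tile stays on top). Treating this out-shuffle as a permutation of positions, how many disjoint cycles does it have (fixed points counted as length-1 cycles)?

3

Trace each unvisited position around until it returns:
(1) (2 3 5 9 4 7 ... len 12) (14)
3 cycles in total.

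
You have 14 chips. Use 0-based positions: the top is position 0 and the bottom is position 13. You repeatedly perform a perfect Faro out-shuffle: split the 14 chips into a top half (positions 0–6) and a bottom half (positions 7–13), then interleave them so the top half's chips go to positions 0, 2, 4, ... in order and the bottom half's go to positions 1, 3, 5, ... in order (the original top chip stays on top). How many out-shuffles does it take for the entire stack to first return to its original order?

12

The out-shuffle permutes the 14 positions with cycle lengths [1, 1, 12].
Every chip is home exactly when every cycle has completed a whole number of laps, i.e. after lcm(1, 12) = 12 out-shuffles.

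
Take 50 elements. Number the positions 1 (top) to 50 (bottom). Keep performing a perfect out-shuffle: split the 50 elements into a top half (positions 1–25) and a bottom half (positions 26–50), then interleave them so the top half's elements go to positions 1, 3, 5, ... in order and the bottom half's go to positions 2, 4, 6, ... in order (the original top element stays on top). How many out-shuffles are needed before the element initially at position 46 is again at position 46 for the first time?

21

Follow position 46 under repeated out-shuffles:
46 → 42 → 34 → 18 → 35 → 20 → 39 → 28 → ... → 46 (length 21)
It first returns after 21 out-shuffles.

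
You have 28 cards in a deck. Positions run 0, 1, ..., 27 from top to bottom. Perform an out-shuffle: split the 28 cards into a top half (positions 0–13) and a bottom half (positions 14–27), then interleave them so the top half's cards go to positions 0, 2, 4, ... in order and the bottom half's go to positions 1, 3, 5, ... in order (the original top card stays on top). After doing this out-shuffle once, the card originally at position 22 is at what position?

17

Track the card's position through each out-shuffle:
22 → 17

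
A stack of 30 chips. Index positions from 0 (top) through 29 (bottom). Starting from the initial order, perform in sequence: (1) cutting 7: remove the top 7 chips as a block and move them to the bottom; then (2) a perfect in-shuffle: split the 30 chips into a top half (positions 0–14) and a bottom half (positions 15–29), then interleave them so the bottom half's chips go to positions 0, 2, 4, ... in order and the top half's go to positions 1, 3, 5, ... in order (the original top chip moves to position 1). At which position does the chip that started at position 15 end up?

17

Track the chip from position 15 forward through each operation:
  after op 1 (cut 7): 15 → 8
  after op 2 (in-shuffle): 8 → 17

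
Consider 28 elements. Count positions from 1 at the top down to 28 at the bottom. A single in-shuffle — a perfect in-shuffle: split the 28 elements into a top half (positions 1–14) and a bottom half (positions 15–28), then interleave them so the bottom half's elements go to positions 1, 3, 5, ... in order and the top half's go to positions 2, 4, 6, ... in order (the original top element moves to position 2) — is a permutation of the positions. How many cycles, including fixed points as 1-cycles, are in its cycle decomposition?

Trace each unvisited position around until it returns:
(1 2 4 8 16 3 ... len 28)
1 cycle in total.

1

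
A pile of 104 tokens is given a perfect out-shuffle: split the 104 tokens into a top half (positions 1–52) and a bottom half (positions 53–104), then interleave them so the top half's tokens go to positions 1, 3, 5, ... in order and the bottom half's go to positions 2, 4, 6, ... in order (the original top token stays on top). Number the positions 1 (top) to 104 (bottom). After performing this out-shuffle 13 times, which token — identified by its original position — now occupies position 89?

85

Work backwards from position 89, undoing one out-shuffle at a time:
89 ← 45 ← 23 ← 12 ← 58 ← ... ← 85 (13 steps).
So the token now at position 89 started at position 85.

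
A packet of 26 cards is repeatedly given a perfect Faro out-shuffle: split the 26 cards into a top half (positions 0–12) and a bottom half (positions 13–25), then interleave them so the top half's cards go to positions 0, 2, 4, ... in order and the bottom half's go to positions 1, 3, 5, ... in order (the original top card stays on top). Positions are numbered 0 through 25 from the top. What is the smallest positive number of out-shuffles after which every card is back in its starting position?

The out-shuffle permutes the 26 positions with cycle lengths [1, 1, 4, 20].
Every card is home exactly when every cycle has completed a whole number of laps, i.e. after lcm(1, 4, 20) = 20 out-shuffles.

20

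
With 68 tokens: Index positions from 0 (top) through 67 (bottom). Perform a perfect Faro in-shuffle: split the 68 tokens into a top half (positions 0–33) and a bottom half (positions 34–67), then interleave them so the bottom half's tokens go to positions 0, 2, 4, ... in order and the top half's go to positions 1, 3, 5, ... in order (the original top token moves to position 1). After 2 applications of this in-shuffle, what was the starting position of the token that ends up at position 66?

Work backwards from position 66, undoing one in-shuffle at a time:
66 ← 67 ← 33
So the token now at position 66 started at position 33.

33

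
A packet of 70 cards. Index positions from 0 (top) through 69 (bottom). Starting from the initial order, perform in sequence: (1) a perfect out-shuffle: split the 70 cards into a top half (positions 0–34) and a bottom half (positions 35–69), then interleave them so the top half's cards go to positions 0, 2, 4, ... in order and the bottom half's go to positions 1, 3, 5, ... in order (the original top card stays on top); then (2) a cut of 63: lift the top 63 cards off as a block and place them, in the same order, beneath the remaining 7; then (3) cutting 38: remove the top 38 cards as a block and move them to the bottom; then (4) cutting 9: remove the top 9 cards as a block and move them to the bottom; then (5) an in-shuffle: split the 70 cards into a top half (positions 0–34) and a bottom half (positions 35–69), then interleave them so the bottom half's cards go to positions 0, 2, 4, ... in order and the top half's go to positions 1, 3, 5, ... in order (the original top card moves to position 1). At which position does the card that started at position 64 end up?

39

Track the card from position 64 forward through each operation:
  after op 1 (out-shuffle): 64 → 59
  after op 2 (cut 63): 59 → 66
  after op 3 (cut 38): 66 → 28
  after op 4 (cut 9): 28 → 19
  after op 5 (in-shuffle): 19 → 39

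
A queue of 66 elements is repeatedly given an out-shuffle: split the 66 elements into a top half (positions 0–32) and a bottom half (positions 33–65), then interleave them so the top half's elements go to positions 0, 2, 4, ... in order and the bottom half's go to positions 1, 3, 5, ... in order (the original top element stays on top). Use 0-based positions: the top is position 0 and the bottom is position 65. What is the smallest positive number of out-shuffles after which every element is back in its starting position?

12

The out-shuffle permutes the 66 positions with cycle lengths [1, 1, 4, 12, 12, 12, 12, 12].
Every element is home exactly when every cycle has completed a whole number of laps, i.e. after lcm(1, 4, 12) = 12 out-shuffles.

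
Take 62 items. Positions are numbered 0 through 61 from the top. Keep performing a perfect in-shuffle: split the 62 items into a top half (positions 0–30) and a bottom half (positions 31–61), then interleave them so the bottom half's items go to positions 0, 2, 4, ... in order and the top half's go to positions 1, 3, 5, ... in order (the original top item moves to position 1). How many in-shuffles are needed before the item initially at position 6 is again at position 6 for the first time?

Follow position 6 under repeated in-shuffles:
6 → 13 → 27 → 55 → 48 → 34 → 6
It first returns after 6 in-shuffles.

6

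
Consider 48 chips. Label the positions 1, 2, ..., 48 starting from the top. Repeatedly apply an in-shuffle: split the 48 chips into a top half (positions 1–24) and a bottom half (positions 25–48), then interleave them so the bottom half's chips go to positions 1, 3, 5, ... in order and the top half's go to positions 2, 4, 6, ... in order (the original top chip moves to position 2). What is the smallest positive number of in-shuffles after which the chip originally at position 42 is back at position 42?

3

Follow position 42 under repeated in-shuffles:
42 → 35 → 21 → 42
It first returns after 3 in-shuffles.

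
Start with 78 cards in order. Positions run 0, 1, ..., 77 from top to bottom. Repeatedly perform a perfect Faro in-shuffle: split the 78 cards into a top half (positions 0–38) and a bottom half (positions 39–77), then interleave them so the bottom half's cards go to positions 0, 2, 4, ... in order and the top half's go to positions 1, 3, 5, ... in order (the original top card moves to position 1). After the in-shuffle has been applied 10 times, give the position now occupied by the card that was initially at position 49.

7

Track the card's position through each in-shuffle:
49 → 20 → 41 → 4 → 9 → 19 → 39 → 0 → 1 → 3 → 7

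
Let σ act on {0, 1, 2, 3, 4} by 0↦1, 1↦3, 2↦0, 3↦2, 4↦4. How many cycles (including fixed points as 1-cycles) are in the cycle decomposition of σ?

Cycle decomposition: (0 1 3 2) (4).
2 cycles.

2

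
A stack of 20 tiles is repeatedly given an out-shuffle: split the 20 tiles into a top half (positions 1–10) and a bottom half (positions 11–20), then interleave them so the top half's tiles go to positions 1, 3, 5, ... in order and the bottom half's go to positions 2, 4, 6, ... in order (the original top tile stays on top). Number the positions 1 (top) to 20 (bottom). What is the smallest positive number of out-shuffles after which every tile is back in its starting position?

The out-shuffle permutes the 20 positions with cycle lengths [1, 1, 18].
Every tile is home exactly when every cycle has completed a whole number of laps, i.e. after lcm(1, 18) = 18 out-shuffles.

18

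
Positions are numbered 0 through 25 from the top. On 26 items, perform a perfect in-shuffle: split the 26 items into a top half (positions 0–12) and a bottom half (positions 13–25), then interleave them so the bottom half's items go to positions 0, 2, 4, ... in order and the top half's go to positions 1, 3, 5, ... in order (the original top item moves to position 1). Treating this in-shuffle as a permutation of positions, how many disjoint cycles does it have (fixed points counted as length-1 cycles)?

Trace each unvisited position around until it returns:
(0 1 3 7 15 4 ... len 18) (2 5 11 23 20 14) (8 17)
3 cycles in total.

3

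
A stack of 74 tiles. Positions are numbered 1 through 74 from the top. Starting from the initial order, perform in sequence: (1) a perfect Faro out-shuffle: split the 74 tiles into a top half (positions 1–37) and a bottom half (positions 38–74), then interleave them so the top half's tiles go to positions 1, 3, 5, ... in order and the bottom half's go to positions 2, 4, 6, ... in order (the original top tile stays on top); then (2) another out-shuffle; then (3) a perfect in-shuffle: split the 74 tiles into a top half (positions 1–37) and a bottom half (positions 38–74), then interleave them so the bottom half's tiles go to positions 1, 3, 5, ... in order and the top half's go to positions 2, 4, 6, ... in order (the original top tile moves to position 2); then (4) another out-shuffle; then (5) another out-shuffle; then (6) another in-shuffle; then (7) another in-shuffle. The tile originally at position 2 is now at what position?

73

Track the tile from position 2 forward through each operation:
  after op 1 (out-shuffle): 2 → 3
  after op 2 (out-shuffle): 3 → 5
  after op 3 (in-shuffle): 5 → 10
  after op 4 (out-shuffle): 10 → 19
  after op 5 (out-shuffle): 19 → 37
  after op 6 (in-shuffle): 37 → 74
  after op 7 (in-shuffle): 74 → 73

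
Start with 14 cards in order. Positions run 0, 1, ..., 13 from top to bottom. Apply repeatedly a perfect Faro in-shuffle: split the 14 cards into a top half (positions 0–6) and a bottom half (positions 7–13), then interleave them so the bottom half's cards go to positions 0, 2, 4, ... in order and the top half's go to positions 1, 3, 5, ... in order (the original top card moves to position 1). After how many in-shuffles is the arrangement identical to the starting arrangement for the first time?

The in-shuffle permutes the 14 positions with cycle lengths [2, 4, 4, 4].
Every card is home exactly when every cycle has completed a whole number of laps, i.e. after lcm(2, 4) = 4 in-shuffles.

4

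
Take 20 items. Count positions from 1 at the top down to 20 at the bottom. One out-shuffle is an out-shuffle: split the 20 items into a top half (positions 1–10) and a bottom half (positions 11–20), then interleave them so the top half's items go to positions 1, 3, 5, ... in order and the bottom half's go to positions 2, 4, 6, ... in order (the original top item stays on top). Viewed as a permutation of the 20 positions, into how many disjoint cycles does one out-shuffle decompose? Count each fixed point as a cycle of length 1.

Trace each unvisited position around until it returns:
(1) (2 3 5 9 17 14 ... len 18) (20)
3 cycles in total.

3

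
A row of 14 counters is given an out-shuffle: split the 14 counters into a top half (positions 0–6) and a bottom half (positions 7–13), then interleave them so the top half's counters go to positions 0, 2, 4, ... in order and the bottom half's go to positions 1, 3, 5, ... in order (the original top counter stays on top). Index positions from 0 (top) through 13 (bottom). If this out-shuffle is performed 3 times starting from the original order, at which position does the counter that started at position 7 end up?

Track the counter's position through each out-shuffle:
7 → 1 → 2 → 4

4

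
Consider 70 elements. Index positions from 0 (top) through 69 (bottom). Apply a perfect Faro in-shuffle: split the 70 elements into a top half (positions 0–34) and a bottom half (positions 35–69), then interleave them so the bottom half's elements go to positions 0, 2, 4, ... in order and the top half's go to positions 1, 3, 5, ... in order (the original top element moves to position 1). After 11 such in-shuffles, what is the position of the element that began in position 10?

20

Track the element's position through each in-shuffle:
10 → 21 → 43 → 16 → 33 → 67 → 64 → 58 → 46 → 22 → 45 → 20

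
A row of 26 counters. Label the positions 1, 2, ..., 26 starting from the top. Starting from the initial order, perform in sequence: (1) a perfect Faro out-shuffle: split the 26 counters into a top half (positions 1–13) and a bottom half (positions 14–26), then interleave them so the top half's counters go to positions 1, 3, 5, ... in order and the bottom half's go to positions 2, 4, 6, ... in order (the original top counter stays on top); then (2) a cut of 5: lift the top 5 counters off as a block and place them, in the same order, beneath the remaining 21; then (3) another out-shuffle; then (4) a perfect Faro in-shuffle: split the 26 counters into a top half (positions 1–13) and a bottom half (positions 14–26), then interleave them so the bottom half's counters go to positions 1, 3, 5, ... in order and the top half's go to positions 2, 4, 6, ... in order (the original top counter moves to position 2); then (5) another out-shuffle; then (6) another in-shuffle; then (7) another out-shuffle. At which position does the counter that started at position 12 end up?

1

Track the counter from position 12 forward through each operation:
  after op 1 (out-shuffle): 12 → 23
  after op 2 (cut 5): 23 → 18
  after op 3 (out-shuffle): 18 → 10
  after op 4 (in-shuffle): 10 → 20
  after op 5 (out-shuffle): 20 → 14
  after op 6 (in-shuffle): 14 → 1
  after op 7 (out-shuffle): 1 → 1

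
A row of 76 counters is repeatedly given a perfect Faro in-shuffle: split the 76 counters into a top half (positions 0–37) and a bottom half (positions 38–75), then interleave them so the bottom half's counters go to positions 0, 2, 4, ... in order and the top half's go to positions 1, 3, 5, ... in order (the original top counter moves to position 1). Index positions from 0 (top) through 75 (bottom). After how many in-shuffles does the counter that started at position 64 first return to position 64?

Follow position 64 under repeated in-shuffles:
64 → 52 → 28 → 57 → 38 → 0 → 1 → 3 → ... → 64 (length 30)
It first returns after 30 in-shuffles.

30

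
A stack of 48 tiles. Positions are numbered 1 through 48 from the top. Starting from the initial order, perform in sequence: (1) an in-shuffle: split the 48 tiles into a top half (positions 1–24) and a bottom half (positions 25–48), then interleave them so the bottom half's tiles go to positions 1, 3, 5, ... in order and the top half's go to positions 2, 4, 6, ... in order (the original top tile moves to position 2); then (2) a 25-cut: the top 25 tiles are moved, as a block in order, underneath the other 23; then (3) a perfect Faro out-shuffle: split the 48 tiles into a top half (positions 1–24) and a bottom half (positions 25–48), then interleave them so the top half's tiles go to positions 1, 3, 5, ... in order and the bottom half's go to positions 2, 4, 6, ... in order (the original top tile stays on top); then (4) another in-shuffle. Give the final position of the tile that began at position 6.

Track the tile from position 6 forward through each operation:
  after op 1 (in-shuffle): 6 → 12
  after op 2 (cut 25): 12 → 35
  after op 3 (out-shuffle): 35 → 22
  after op 4 (in-shuffle): 22 → 44

44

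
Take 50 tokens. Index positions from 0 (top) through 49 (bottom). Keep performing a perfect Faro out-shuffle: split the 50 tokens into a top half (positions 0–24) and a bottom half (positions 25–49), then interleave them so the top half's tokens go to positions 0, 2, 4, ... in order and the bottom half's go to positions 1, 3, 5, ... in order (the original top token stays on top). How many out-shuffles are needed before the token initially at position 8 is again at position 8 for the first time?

Follow position 8 under repeated out-shuffles:
8 → 16 → 32 → 15 → 30 → 11 → 22 → 44 → ... → 8 (length 21)
It first returns after 21 out-shuffles.

21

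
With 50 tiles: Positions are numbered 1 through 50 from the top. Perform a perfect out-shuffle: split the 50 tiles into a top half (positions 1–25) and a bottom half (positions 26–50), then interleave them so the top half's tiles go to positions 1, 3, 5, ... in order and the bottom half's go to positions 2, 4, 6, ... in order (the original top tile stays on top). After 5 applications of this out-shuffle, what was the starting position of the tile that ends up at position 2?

24

Work backwards from position 2, undoing one out-shuffle at a time:
2 ← 26 ← 38 ← 44 ← 47 ← 24
So the tile now at position 2 started at position 24.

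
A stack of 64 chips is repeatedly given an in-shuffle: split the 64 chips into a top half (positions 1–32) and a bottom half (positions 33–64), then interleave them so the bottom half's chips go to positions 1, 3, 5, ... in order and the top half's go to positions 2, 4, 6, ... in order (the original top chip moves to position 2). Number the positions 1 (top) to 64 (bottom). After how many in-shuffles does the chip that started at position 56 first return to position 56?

12

Follow position 56 under repeated in-shuffles:
56 → 47 → 29 → 58 → 51 → 37 → 9 → 18 → 36 → 7 → 14 → 28 → 56
It first returns after 12 in-shuffles.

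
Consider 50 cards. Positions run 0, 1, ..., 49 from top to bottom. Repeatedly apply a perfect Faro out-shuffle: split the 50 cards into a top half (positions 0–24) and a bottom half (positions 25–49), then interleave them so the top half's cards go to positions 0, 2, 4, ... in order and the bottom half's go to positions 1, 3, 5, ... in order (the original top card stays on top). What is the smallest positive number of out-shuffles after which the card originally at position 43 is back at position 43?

Follow position 43 under repeated out-shuffles:
43 → 37 → 25 → 1 → 2 → 4 → 8 → 16 → ... → 43 (length 21)
It first returns after 21 out-shuffles.

21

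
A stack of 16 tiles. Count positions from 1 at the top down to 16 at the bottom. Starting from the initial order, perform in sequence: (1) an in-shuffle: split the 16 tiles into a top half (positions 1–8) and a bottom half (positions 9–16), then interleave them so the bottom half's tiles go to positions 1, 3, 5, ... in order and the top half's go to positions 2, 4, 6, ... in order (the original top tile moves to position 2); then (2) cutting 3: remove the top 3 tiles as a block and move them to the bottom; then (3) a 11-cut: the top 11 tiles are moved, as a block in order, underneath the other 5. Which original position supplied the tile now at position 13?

14

Undo the operations in reverse order, starting from position 13:
  undo op 3 (cut 11): 13 ← 8
  undo op 2 (cut 3): 8 ← 11
  undo op 1 (in-shuffle, from bottom half): 11 ← 14
So the tile at position 13 came from original position 14.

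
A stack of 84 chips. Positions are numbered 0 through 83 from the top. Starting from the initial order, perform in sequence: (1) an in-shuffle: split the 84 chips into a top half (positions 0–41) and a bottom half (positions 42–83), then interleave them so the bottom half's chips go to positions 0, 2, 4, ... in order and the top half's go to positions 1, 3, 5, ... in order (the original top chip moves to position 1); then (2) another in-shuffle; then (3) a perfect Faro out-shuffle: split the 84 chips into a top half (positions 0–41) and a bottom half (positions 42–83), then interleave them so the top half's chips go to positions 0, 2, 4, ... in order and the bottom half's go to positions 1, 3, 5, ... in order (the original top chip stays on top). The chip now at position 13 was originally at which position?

75

Undo the operations in reverse order, starting from position 13:
  undo op 3 (out-shuffle, from bottom half): 13 ← 48
  undo op 2 (in-shuffle, from bottom half): 48 ← 66
  undo op 1 (in-shuffle, from bottom half): 66 ← 75
So the chip at position 13 came from original position 75.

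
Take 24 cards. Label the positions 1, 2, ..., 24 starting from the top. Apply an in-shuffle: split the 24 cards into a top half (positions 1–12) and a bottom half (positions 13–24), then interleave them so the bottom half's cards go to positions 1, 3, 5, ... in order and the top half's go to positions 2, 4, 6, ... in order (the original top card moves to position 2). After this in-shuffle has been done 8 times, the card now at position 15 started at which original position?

Work backwards from position 15, undoing one in-shuffle at a time:
15 ← 20 ← 10 ← 5 ← 15 ← 20 ← 10 ← 5 ← 15
So the card now at position 15 started at position 15.

15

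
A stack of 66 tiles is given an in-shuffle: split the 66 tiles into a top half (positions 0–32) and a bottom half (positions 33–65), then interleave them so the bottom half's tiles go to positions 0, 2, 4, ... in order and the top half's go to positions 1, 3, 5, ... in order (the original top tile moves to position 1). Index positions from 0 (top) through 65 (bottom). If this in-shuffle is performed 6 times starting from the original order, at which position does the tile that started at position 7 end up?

42

Track the tile's position through each in-shuffle:
7 → 15 → 31 → 63 → 60 → 54 → 42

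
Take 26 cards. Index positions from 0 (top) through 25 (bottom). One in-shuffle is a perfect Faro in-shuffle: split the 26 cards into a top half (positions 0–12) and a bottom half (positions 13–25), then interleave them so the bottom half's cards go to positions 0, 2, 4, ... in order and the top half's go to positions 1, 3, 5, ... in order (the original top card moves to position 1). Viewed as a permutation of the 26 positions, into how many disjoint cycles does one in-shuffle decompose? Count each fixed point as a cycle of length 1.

3

Trace each unvisited position around until it returns:
(0 1 3 7 15 4 ... len 18) (2 5 11 23 20 14) (8 17)
3 cycles in total.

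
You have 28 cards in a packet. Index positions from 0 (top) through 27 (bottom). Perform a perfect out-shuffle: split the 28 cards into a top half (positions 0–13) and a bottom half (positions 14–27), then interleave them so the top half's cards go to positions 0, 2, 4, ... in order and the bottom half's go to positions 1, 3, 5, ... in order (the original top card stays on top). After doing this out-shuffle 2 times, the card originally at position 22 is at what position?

Track the card's position through each out-shuffle:
22 → 17 → 7

7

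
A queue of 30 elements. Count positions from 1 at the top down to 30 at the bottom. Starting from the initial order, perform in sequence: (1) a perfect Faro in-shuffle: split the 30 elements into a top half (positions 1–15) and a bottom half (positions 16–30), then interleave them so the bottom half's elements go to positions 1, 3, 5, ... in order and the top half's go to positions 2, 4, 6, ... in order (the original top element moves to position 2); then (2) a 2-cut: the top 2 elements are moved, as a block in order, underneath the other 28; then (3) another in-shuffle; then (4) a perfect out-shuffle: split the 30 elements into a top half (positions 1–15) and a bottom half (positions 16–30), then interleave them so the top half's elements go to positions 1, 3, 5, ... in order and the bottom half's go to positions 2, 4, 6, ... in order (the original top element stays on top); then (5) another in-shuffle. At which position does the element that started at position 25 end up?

10

Track the element from position 25 forward through each operation:
  after op 1 (in-shuffle): 25 → 19
  after op 2 (cut 2): 19 → 17
  after op 3 (in-shuffle): 17 → 3
  after op 4 (out-shuffle): 3 → 5
  after op 5 (in-shuffle): 5 → 10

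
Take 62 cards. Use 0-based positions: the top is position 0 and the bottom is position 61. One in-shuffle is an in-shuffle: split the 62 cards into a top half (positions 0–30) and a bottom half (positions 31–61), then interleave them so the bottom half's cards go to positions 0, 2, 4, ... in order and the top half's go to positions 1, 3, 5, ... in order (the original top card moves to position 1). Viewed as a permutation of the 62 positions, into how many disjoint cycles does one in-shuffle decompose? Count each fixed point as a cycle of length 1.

Trace each unvisited position around until it returns:
(0 1 3 7 15 31) (2 5 11 23 47 32) (4 9 19 39 16 33) (6 13 27 55 48 34) (8 17 35) (10 21 43 24 49 36) (12 25 51 40 18 37) (14 29 59 56 50 38) ... plus 4 more
12 cycles in total.

12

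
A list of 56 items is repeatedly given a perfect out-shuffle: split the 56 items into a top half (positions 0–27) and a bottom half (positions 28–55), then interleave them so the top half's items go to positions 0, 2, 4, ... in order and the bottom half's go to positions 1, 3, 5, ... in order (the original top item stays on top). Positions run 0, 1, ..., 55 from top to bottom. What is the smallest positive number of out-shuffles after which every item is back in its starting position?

The out-shuffle permutes the 56 positions with cycle lengths [1, 1, 4, 10, 20, 20].
Every item is home exactly when every cycle has completed a whole number of laps, i.e. after lcm(1, 4, 10, 20) = 20 out-shuffles.

20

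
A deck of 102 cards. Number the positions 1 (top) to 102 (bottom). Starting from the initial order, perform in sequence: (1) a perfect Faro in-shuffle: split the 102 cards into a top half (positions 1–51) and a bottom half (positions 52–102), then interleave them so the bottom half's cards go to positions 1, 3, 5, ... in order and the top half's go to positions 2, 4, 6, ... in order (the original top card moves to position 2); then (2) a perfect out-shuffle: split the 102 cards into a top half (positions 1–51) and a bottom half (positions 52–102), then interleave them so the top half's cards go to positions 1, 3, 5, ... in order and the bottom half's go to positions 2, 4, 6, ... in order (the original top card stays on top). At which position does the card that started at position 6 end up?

23

Track the card from position 6 forward through each operation:
  after op 1 (in-shuffle): 6 → 12
  after op 2 (out-shuffle): 12 → 23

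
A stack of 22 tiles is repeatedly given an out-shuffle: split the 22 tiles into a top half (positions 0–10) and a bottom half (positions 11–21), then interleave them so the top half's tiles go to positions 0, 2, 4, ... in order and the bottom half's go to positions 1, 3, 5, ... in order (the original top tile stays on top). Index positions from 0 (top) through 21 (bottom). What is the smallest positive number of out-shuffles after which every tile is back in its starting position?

6

The out-shuffle permutes the 22 positions with cycle lengths [1, 1, 2, 3, 3, 6, 6].
Every tile is home exactly when every cycle has completed a whole number of laps, i.e. after lcm(1, 2, 3, 6) = 6 out-shuffles.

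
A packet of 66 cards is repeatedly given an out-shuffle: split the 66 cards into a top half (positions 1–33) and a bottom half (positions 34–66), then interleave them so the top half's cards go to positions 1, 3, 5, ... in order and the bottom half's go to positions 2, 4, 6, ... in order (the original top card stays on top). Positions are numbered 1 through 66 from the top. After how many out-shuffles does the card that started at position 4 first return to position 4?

12

Follow position 4 under repeated out-shuffles:
4 → 7 → 13 → 25 → 49 → 32 → 63 → 60 → 54 → 42 → 18 → 35 → 4
It first returns after 12 out-shuffles.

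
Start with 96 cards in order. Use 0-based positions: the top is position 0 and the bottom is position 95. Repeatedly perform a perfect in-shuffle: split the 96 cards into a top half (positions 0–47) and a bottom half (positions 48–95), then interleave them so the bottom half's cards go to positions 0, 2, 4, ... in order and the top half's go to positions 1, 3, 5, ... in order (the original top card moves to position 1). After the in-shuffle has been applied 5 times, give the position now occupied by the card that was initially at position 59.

Track the card's position through each in-shuffle:
59 → 22 → 45 → 91 → 86 → 76

76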